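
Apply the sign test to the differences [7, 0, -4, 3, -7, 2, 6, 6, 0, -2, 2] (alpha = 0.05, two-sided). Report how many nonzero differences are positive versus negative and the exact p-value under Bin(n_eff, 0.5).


Step 1: Discard zero differences. Original n = 11; n_eff = number of nonzero differences = 9.
Nonzero differences (with sign): +7, -4, +3, -7, +2, +6, +6, -2, +2
Step 2: Count signs: positive = 6, negative = 3.
Step 3: Under H0: P(positive) = 0.5, so the number of positives S ~ Bin(9, 0.5).
Step 4: Two-sided exact p-value = sum of Bin(9,0.5) probabilities at or below the observed probability = 0.507812.
Step 5: alpha = 0.05. fail to reject H0.

n_eff = 9, pos = 6, neg = 3, p = 0.507812, fail to reject H0.


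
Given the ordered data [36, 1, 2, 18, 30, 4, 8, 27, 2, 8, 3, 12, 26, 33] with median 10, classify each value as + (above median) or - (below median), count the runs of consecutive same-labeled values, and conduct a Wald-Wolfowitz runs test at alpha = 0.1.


Step 1: Compute median = 10; label A = above, B = below.
Labels in order: ABBAABBABBBAAA  (n_A = 7, n_B = 7)
Step 2: Count runs R = 7.
Step 3: Under H0 (random ordering), E[R] = 2*n_A*n_B/(n_A+n_B) + 1 = 2*7*7/14 + 1 = 8.0000.
        Var[R] = 2*n_A*n_B*(2*n_A*n_B - n_A - n_B) / ((n_A+n_B)^2 * (n_A+n_B-1)) = 8232/2548 = 3.2308.
        SD[R] = 1.7974.
Step 4: Continuity-corrected z = (R + 0.5 - E[R]) / SD[R] = (7 + 0.5 - 8.0000) / 1.7974 = -0.2782.
Step 5: Two-sided p-value via normal approximation = 2*(1 - Phi(|z|)) = 0.780879.
Step 6: alpha = 0.1. fail to reject H0.

R = 7, z = -0.2782, p = 0.780879, fail to reject H0.


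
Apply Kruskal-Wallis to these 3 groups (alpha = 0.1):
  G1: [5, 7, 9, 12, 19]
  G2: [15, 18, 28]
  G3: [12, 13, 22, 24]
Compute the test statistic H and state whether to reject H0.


Step 1: Combine all N = 12 observations and assign midranks.
sorted (value, group, rank): (5,G1,1), (7,G1,2), (9,G1,3), (12,G1,4.5), (12,G3,4.5), (13,G3,6), (15,G2,7), (18,G2,8), (19,G1,9), (22,G3,10), (24,G3,11), (28,G2,12)
Step 2: Sum ranks within each group.
R_1 = 19.5 (n_1 = 5)
R_2 = 27 (n_2 = 3)
R_3 = 31.5 (n_3 = 4)
Step 3: H = 12/(N(N+1)) * sum(R_i^2/n_i) - 3(N+1)
     = 12/(12*13) * (19.5^2/5 + 27^2/3 + 31.5^2/4) - 3*13
     = 0.076923 * 567.112 - 39
     = 4.624038.
Step 4: Ties present; correction factor C = 1 - 6/(12^3 - 12) = 0.996503. Corrected H = 4.624038 / 0.996503 = 4.640263.
Step 5: Under H0, H ~ chi^2(2); p-value = 0.098261.
Step 6: alpha = 0.1. reject H0.

H = 4.6403, df = 2, p = 0.098261, reject H0.


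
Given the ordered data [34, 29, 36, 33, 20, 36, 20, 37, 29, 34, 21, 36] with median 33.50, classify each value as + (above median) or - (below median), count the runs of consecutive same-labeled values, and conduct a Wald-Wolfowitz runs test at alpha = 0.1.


Step 1: Compute median = 33.50; label A = above, B = below.
Labels in order: ABABBABABABA  (n_A = 6, n_B = 6)
Step 2: Count runs R = 11.
Step 3: Under H0 (random ordering), E[R] = 2*n_A*n_B/(n_A+n_B) + 1 = 2*6*6/12 + 1 = 7.0000.
        Var[R] = 2*n_A*n_B*(2*n_A*n_B - n_A - n_B) / ((n_A+n_B)^2 * (n_A+n_B-1)) = 4320/1584 = 2.7273.
        SD[R] = 1.6514.
Step 4: Continuity-corrected z = (R - 0.5 - E[R]) / SD[R] = (11 - 0.5 - 7.0000) / 1.6514 = 2.1194.
Step 5: Two-sided p-value via normal approximation = 2*(1 - Phi(|z|)) = 0.034060.
Step 6: alpha = 0.1. reject H0.

R = 11, z = 2.1194, p = 0.034060, reject H0.


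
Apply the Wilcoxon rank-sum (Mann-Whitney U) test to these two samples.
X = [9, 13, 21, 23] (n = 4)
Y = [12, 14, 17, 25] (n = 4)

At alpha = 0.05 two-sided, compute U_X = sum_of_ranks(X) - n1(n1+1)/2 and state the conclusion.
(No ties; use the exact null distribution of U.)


Step 1: Combine and sort all 8 observations; assign midranks.
sorted (value, group): (9,X), (12,Y), (13,X), (14,Y), (17,Y), (21,X), (23,X), (25,Y)
ranks: 9->1, 12->2, 13->3, 14->4, 17->5, 21->6, 23->7, 25->8
Step 2: Rank sum for X: R1 = 1 + 3 + 6 + 7 = 17.
Step 3: U_X = R1 - n1(n1+1)/2 = 17 - 4*5/2 = 17 - 10 = 7.
       U_Y = n1*n2 - U_X = 16 - 7 = 9.
Step 4: No ties, so the exact null distribution of U (based on enumerating the C(8,4) = 70 equally likely rank assignments) gives the two-sided p-value.
Step 5: p-value = 0.885714; compare to alpha = 0.05. fail to reject H0.

U_X = 7, p = 0.885714, fail to reject H0 at alpha = 0.05.


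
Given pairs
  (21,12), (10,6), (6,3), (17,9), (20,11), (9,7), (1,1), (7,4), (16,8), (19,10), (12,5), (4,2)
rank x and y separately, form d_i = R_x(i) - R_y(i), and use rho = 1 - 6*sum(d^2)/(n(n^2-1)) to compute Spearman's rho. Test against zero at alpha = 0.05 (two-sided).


Step 1: Rank x and y separately (midranks; no ties here).
rank(x): 21->12, 10->6, 6->3, 17->9, 20->11, 9->5, 1->1, 7->4, 16->8, 19->10, 12->7, 4->2
rank(y): 12->12, 6->6, 3->3, 9->9, 11->11, 7->7, 1->1, 4->4, 8->8, 10->10, 5->5, 2->2
Step 2: d_i = R_x(i) - R_y(i); compute d_i^2.
  (12-12)^2=0, (6-6)^2=0, (3-3)^2=0, (9-9)^2=0, (11-11)^2=0, (5-7)^2=4, (1-1)^2=0, (4-4)^2=0, (8-8)^2=0, (10-10)^2=0, (7-5)^2=4, (2-2)^2=0
sum(d^2) = 8.
Step 3: rho = 1 - 6*8 / (12*(12^2 - 1)) = 1 - 48/1716 = 0.972028.
Step 4: Under H0, t = rho * sqrt((n-2)/(1-rho^2)) = 13.0876 ~ t(10).
Step 5: Two-sided p-value from the t-distribution with 10 df = 0.000000.
Step 6: alpha = 0.05. reject H0.

rho = 0.9720, p = 0.000000, reject H0 at alpha = 0.05.


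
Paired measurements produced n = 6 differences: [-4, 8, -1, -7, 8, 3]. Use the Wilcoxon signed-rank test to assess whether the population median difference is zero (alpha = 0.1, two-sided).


Step 1: Drop any zero differences (none here) and take |d_i|.
|d| = [4, 8, 1, 7, 8, 3]
Step 2: Midrank |d_i| (ties get averaged ranks).
ranks: |4|->3, |8|->5.5, |1|->1, |7|->4, |8|->5.5, |3|->2
Step 3: Attach original signs; sum ranks with positive sign and with negative sign.
W+ = 5.5 + 5.5 + 2 = 13
W- = 3 + 1 + 4 = 8
(Check: W+ + W- = 21 should equal n(n+1)/2 = 21.)
Step 4: Test statistic W = min(W+, W-) = 8.
Step 5: Ties in |d|, so use the tie-corrected normal approximation.
        E[W] = n(n+1)/4 = 6*7/4 = 10.5.
        Tie groups: |d|=8 (t=2); sum(t^3 - t) = 6.
        Var[W] = n(n+1)(2n+1)/24 - sum(t^3-t)/48 = 546/24 - 6/48 = 22.625.
        z = (W - E[W]) / sqrt(Var[W]) = (8 - 10.5) / 4.7566 = -0.5256.
        Two-sided p = 2*Phi(z) = 0.599174.
Step 6: alpha = 0.1. fail to reject H0.

W+ = 13, W- = 8, W = min = 8, p = 0.599174, fail to reject H0.


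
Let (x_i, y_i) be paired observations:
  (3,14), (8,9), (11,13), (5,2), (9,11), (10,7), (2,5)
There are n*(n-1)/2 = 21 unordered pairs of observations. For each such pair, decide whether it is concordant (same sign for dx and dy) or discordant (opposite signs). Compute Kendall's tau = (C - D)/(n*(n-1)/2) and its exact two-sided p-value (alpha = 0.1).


Step 1: Enumerate the 21 unordered pairs (i,j) with i<j and classify each by sign(x_j-x_i) * sign(y_j-y_i).
  (1,2):dx=+5,dy=-5->D; (1,3):dx=+8,dy=-1->D; (1,4):dx=+2,dy=-12->D; (1,5):dx=+6,dy=-3->D
  (1,6):dx=+7,dy=-7->D; (1,7):dx=-1,dy=-9->C; (2,3):dx=+3,dy=+4->C; (2,4):dx=-3,dy=-7->C
  (2,5):dx=+1,dy=+2->C; (2,6):dx=+2,dy=-2->D; (2,7):dx=-6,dy=-4->C; (3,4):dx=-6,dy=-11->C
  (3,5):dx=-2,dy=-2->C; (3,6):dx=-1,dy=-6->C; (3,7):dx=-9,dy=-8->C; (4,5):dx=+4,dy=+9->C
  (4,6):dx=+5,dy=+5->C; (4,7):dx=-3,dy=+3->D; (5,6):dx=+1,dy=-4->D; (5,7):dx=-7,dy=-6->C
  (6,7):dx=-8,dy=-2->C
Step 2: C = 13, D = 8, total pairs = 21.
Step 3: tau = (C - D)/(n(n-1)/2) = (13 - 8)/21 = 0.238095.
Step 4: Exact two-sided p-value (enumerate n! = 5040 permutations of y under H0): p = 0.561905.
Step 5: alpha = 0.1. fail to reject H0.

tau_b = 0.2381 (C=13, D=8), p = 0.561905, fail to reject H0.


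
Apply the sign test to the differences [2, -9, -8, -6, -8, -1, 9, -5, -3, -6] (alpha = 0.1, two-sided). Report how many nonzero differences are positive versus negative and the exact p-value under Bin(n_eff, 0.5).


Step 1: Discard zero differences. Original n = 10; n_eff = number of nonzero differences = 10.
Nonzero differences (with sign): +2, -9, -8, -6, -8, -1, +9, -5, -3, -6
Step 2: Count signs: positive = 2, negative = 8.
Step 3: Under H0: P(positive) = 0.5, so the number of positives S ~ Bin(10, 0.5).
Step 4: Two-sided exact p-value = sum of Bin(10,0.5) probabilities at or below the observed probability = 0.109375.
Step 5: alpha = 0.1. fail to reject H0.

n_eff = 10, pos = 2, neg = 8, p = 0.109375, fail to reject H0.


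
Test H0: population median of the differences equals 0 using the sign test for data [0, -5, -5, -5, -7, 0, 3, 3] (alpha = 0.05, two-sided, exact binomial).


Step 1: Discard zero differences. Original n = 8; n_eff = number of nonzero differences = 6.
Nonzero differences (with sign): -5, -5, -5, -7, +3, +3
Step 2: Count signs: positive = 2, negative = 4.
Step 3: Under H0: P(positive) = 0.5, so the number of positives S ~ Bin(6, 0.5).
Step 4: Two-sided exact p-value = sum of Bin(6,0.5) probabilities at or below the observed probability = 0.687500.
Step 5: alpha = 0.05. fail to reject H0.

n_eff = 6, pos = 2, neg = 4, p = 0.687500, fail to reject H0.


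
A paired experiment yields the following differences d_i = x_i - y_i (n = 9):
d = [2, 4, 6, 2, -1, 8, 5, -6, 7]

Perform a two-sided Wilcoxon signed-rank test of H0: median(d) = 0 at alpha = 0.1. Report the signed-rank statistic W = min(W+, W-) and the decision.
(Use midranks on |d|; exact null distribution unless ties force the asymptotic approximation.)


Step 1: Drop any zero differences (none here) and take |d_i|.
|d| = [2, 4, 6, 2, 1, 8, 5, 6, 7]
Step 2: Midrank |d_i| (ties get averaged ranks).
ranks: |2|->2.5, |4|->4, |6|->6.5, |2|->2.5, |1|->1, |8|->9, |5|->5, |6|->6.5, |7|->8
Step 3: Attach original signs; sum ranks with positive sign and with negative sign.
W+ = 2.5 + 4 + 6.5 + 2.5 + 9 + 5 + 8 = 37.5
W- = 1 + 6.5 = 7.5
(Check: W+ + W- = 45 should equal n(n+1)/2 = 45.)
Step 4: Test statistic W = min(W+, W-) = 7.5.
Step 5: Ties in |d|, so use the tie-corrected normal approximation.
        E[W] = n(n+1)/4 = 9*10/4 = 22.5.
        Tie groups: |d|=2 (t=2), |d|=6 (t=2); sum(t^3 - t) = 12.
        Var[W] = n(n+1)(2n+1)/24 - sum(t^3-t)/48 = 1710/24 - 12/48 = 71.
        z = (W - E[W]) / sqrt(Var[W]) = (7.5 - 22.5) / 8.4261 = -1.7802.
        Two-sided p = 2*Phi(z) = 0.075048.
Step 6: alpha = 0.1. reject H0.

W+ = 37.5, W- = 7.5, W = min = 7.5, p = 0.075048, reject H0.


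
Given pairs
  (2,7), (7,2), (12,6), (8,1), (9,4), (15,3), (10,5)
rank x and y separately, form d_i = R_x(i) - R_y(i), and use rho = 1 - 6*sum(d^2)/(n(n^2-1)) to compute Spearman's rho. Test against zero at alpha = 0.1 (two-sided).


Step 1: Rank x and y separately (midranks; no ties here).
rank(x): 2->1, 7->2, 12->6, 8->3, 9->4, 15->7, 10->5
rank(y): 7->7, 2->2, 6->6, 1->1, 4->4, 3->3, 5->5
Step 2: d_i = R_x(i) - R_y(i); compute d_i^2.
  (1-7)^2=36, (2-2)^2=0, (6-6)^2=0, (3-1)^2=4, (4-4)^2=0, (7-3)^2=16, (5-5)^2=0
sum(d^2) = 56.
Step 3: rho = 1 - 6*56 / (7*(7^2 - 1)) = 1 - 336/336 = 0.000000.
Step 4: Under H0, t = rho * sqrt((n-2)/(1-rho^2)) = 0.0000 ~ t(5).
Step 5: Two-sided p-value from the t-distribution with 5 df = 1.000000.
Step 6: alpha = 0.1. fail to reject H0.

rho = 0.0000, p = 1.000000, fail to reject H0 at alpha = 0.1.


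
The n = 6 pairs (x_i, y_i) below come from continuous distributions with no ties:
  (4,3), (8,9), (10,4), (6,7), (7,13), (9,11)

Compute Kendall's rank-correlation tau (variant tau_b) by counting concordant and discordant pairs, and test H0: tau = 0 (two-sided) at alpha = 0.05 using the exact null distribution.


Step 1: Enumerate the 15 unordered pairs (i,j) with i<j and classify each by sign(x_j-x_i) * sign(y_j-y_i).
  (1,2):dx=+4,dy=+6->C; (1,3):dx=+6,dy=+1->C; (1,4):dx=+2,dy=+4->C; (1,5):dx=+3,dy=+10->C
  (1,6):dx=+5,dy=+8->C; (2,3):dx=+2,dy=-5->D; (2,4):dx=-2,dy=-2->C; (2,5):dx=-1,dy=+4->D
  (2,6):dx=+1,dy=+2->C; (3,4):dx=-4,dy=+3->D; (3,5):dx=-3,dy=+9->D; (3,6):dx=-1,dy=+7->D
  (4,5):dx=+1,dy=+6->C; (4,6):dx=+3,dy=+4->C; (5,6):dx=+2,dy=-2->D
Step 2: C = 9, D = 6, total pairs = 15.
Step 3: tau = (C - D)/(n(n-1)/2) = (9 - 6)/15 = 0.200000.
Step 4: Exact two-sided p-value (enumerate n! = 720 permutations of y under H0): p = 0.719444.
Step 5: alpha = 0.05. fail to reject H0.

tau_b = 0.2000 (C=9, D=6), p = 0.719444, fail to reject H0.


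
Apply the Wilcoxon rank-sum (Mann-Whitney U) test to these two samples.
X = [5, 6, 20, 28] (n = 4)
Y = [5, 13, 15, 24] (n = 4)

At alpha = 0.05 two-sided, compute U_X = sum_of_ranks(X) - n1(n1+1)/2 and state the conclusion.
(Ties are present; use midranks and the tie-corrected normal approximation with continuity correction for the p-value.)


Step 1: Combine and sort all 8 observations; assign midranks.
sorted (value, group): (5,X), (5,Y), (6,X), (13,Y), (15,Y), (20,X), (24,Y), (28,X)
ranks: 5->1.5, 5->1.5, 6->3, 13->4, 15->5, 20->6, 24->7, 28->8
Step 2: Rank sum for X: R1 = 1.5 + 3 + 6 + 8 = 18.5.
Step 3: U_X = R1 - n1(n1+1)/2 = 18.5 - 4*5/2 = 18.5 - 10 = 8.5.
       U_Y = n1*n2 - U_X = 16 - 8.5 = 7.5.
Step 4: Ties are present, so use the tie-corrected normal approximation (with continuity correction) for the p-value.
Step 5: p-value = 1.000000; compare to alpha = 0.05. fail to reject H0.

U_X = 8.5, p = 1.000000, fail to reject H0 at alpha = 0.05.


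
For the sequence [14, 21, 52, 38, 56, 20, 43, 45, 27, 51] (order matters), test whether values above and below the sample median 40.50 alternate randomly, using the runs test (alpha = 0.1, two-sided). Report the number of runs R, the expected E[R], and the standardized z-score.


Step 1: Compute median = 40.50; label A = above, B = below.
Labels in order: BBABABAABA  (n_A = 5, n_B = 5)
Step 2: Count runs R = 8.
Step 3: Under H0 (random ordering), E[R] = 2*n_A*n_B/(n_A+n_B) + 1 = 2*5*5/10 + 1 = 6.0000.
        Var[R] = 2*n_A*n_B*(2*n_A*n_B - n_A - n_B) / ((n_A+n_B)^2 * (n_A+n_B-1)) = 2000/900 = 2.2222.
        SD[R] = 1.4907.
Step 4: Continuity-corrected z = (R - 0.5 - E[R]) / SD[R] = (8 - 0.5 - 6.0000) / 1.4907 = 1.0062.
Step 5: Two-sided p-value via normal approximation = 2*(1 - Phi(|z|)) = 0.314305.
Step 6: alpha = 0.1. fail to reject H0.

R = 8, z = 1.0062, p = 0.314305, fail to reject H0.


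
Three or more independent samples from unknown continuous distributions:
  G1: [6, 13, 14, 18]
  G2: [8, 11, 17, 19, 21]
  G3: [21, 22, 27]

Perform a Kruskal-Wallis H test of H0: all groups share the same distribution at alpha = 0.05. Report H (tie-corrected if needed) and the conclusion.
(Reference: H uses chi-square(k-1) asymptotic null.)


Step 1: Combine all N = 12 observations and assign midranks.
sorted (value, group, rank): (6,G1,1), (8,G2,2), (11,G2,3), (13,G1,4), (14,G1,5), (17,G2,6), (18,G1,7), (19,G2,8), (21,G2,9.5), (21,G3,9.5), (22,G3,11), (27,G3,12)
Step 2: Sum ranks within each group.
R_1 = 17 (n_1 = 4)
R_2 = 28.5 (n_2 = 5)
R_3 = 32.5 (n_3 = 3)
Step 3: H = 12/(N(N+1)) * sum(R_i^2/n_i) - 3(N+1)
     = 12/(12*13) * (17^2/4 + 28.5^2/5 + 32.5^2/3) - 3*13
     = 0.076923 * 586.783 - 39
     = 6.137179.
Step 4: Ties present; correction factor C = 1 - 6/(12^3 - 12) = 0.996503. Corrected H = 6.137179 / 0.996503 = 6.158713.
Step 5: Under H0, H ~ chi^2(2); p-value = 0.045989.
Step 6: alpha = 0.05. reject H0.

H = 6.1587, df = 2, p = 0.045989, reject H0.


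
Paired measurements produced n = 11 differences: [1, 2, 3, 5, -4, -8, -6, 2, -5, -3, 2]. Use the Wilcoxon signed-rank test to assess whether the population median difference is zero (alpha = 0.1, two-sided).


Step 1: Drop any zero differences (none here) and take |d_i|.
|d| = [1, 2, 3, 5, 4, 8, 6, 2, 5, 3, 2]
Step 2: Midrank |d_i| (ties get averaged ranks).
ranks: |1|->1, |2|->3, |3|->5.5, |5|->8.5, |4|->7, |8|->11, |6|->10, |2|->3, |5|->8.5, |3|->5.5, |2|->3
Step 3: Attach original signs; sum ranks with positive sign and with negative sign.
W+ = 1 + 3 + 5.5 + 8.5 + 3 + 3 = 24
W- = 7 + 11 + 10 + 8.5 + 5.5 = 42
(Check: W+ + W- = 66 should equal n(n+1)/2 = 66.)
Step 4: Test statistic W = min(W+, W-) = 24.
Step 5: Ties in |d|, so use the tie-corrected normal approximation.
        E[W] = n(n+1)/4 = 11*12/4 = 33.
        Tie groups: |d|=2 (t=3), |d|=3 (t=2), |d|=5 (t=2); sum(t^3 - t) = 36.
        Var[W] = n(n+1)(2n+1)/24 - sum(t^3-t)/48 = 3036/24 - 36/48 = 125.75.
        z = (W - E[W]) / sqrt(Var[W]) = (24 - 33) / 11.2138 = -0.8026.
        Two-sided p = 2*Phi(z) = 0.422217.
Step 6: alpha = 0.1. fail to reject H0.

W+ = 24, W- = 42, W = min = 24, p = 0.422217, fail to reject H0.


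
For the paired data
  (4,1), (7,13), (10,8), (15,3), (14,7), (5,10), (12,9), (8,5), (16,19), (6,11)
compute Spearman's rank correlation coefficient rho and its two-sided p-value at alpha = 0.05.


Step 1: Rank x and y separately (midranks; no ties here).
rank(x): 4->1, 7->4, 10->6, 15->9, 14->8, 5->2, 12->7, 8->5, 16->10, 6->3
rank(y): 1->1, 13->9, 8->5, 3->2, 7->4, 10->7, 9->6, 5->3, 19->10, 11->8
Step 2: d_i = R_x(i) - R_y(i); compute d_i^2.
  (1-1)^2=0, (4-9)^2=25, (6-5)^2=1, (9-2)^2=49, (8-4)^2=16, (2-7)^2=25, (7-6)^2=1, (5-3)^2=4, (10-10)^2=0, (3-8)^2=25
sum(d^2) = 146.
Step 3: rho = 1 - 6*146 / (10*(10^2 - 1)) = 1 - 876/990 = 0.115152.
Step 4: Under H0, t = rho * sqrt((n-2)/(1-rho^2)) = 0.3279 ~ t(8).
Step 5: Two-sided p-value from the t-distribution with 8 df = 0.751420.
Step 6: alpha = 0.05. fail to reject H0.

rho = 0.1152, p = 0.751420, fail to reject H0 at alpha = 0.05.


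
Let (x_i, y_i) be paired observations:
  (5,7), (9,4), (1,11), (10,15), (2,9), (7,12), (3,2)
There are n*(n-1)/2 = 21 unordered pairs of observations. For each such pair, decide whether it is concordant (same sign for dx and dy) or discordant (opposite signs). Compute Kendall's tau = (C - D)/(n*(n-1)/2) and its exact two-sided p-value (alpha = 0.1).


Step 1: Enumerate the 21 unordered pairs (i,j) with i<j and classify each by sign(x_j-x_i) * sign(y_j-y_i).
  (1,2):dx=+4,dy=-3->D; (1,3):dx=-4,dy=+4->D; (1,4):dx=+5,dy=+8->C; (1,5):dx=-3,dy=+2->D
  (1,6):dx=+2,dy=+5->C; (1,7):dx=-2,dy=-5->C; (2,3):dx=-8,dy=+7->D; (2,4):dx=+1,dy=+11->C
  (2,5):dx=-7,dy=+5->D; (2,6):dx=-2,dy=+8->D; (2,7):dx=-6,dy=-2->C; (3,4):dx=+9,dy=+4->C
  (3,5):dx=+1,dy=-2->D; (3,6):dx=+6,dy=+1->C; (3,7):dx=+2,dy=-9->D; (4,5):dx=-8,dy=-6->C
  (4,6):dx=-3,dy=-3->C; (4,7):dx=-7,dy=-13->C; (5,6):dx=+5,dy=+3->C; (5,7):dx=+1,dy=-7->D
  (6,7):dx=-4,dy=-10->C
Step 2: C = 12, D = 9, total pairs = 21.
Step 3: tau = (C - D)/(n(n-1)/2) = (12 - 9)/21 = 0.142857.
Step 4: Exact two-sided p-value (enumerate n! = 5040 permutations of y under H0): p = 0.772619.
Step 5: alpha = 0.1. fail to reject H0.

tau_b = 0.1429 (C=12, D=9), p = 0.772619, fail to reject H0.


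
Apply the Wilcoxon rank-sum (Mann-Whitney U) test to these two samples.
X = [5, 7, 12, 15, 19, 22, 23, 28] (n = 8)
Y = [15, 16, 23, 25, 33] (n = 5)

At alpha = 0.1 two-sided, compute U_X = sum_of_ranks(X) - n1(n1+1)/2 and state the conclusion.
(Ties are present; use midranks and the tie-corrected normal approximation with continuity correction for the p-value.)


Step 1: Combine and sort all 13 observations; assign midranks.
sorted (value, group): (5,X), (7,X), (12,X), (15,X), (15,Y), (16,Y), (19,X), (22,X), (23,X), (23,Y), (25,Y), (28,X), (33,Y)
ranks: 5->1, 7->2, 12->3, 15->4.5, 15->4.5, 16->6, 19->7, 22->8, 23->9.5, 23->9.5, 25->11, 28->12, 33->13
Step 2: Rank sum for X: R1 = 1 + 2 + 3 + 4.5 + 7 + 8 + 9.5 + 12 = 47.
Step 3: U_X = R1 - n1(n1+1)/2 = 47 - 8*9/2 = 47 - 36 = 11.
       U_Y = n1*n2 - U_X = 40 - 11 = 29.
Step 4: Ties are present, so use the tie-corrected normal approximation (with continuity correction) for the p-value.
Step 5: p-value = 0.212139; compare to alpha = 0.1. fail to reject H0.

U_X = 11, p = 0.212139, fail to reject H0 at alpha = 0.1.


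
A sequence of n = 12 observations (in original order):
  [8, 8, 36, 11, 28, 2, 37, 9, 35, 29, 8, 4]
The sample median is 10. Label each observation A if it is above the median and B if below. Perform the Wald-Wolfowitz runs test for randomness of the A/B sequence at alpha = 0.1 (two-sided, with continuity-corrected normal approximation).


Step 1: Compute median = 10; label A = above, B = below.
Labels in order: BBAAABABAABB  (n_A = 6, n_B = 6)
Step 2: Count runs R = 7.
Step 3: Under H0 (random ordering), E[R] = 2*n_A*n_B/(n_A+n_B) + 1 = 2*6*6/12 + 1 = 7.0000.
        Var[R] = 2*n_A*n_B*(2*n_A*n_B - n_A - n_B) / ((n_A+n_B)^2 * (n_A+n_B-1)) = 4320/1584 = 2.7273.
        SD[R] = 1.6514.
Step 4: R = E[R], so z = 0 with no continuity correction.
Step 5: Two-sided p-value via normal approximation = 2*(1 - Phi(|z|)) = 1.000000.
Step 6: alpha = 0.1. fail to reject H0.

R = 7, z = 0.0000, p = 1.000000, fail to reject H0.


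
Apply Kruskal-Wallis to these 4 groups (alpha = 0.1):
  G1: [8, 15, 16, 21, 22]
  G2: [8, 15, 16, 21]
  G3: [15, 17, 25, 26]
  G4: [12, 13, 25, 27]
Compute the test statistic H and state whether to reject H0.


Step 1: Combine all N = 17 observations and assign midranks.
sorted (value, group, rank): (8,G1,1.5), (8,G2,1.5), (12,G4,3), (13,G4,4), (15,G1,6), (15,G2,6), (15,G3,6), (16,G1,8.5), (16,G2,8.5), (17,G3,10), (21,G1,11.5), (21,G2,11.5), (22,G1,13), (25,G3,14.5), (25,G4,14.5), (26,G3,16), (27,G4,17)
Step 2: Sum ranks within each group.
R_1 = 40.5 (n_1 = 5)
R_2 = 27.5 (n_2 = 4)
R_3 = 46.5 (n_3 = 4)
R_4 = 38.5 (n_4 = 4)
Step 3: H = 12/(N(N+1)) * sum(R_i^2/n_i) - 3(N+1)
     = 12/(17*18) * (40.5^2/5 + 27.5^2/4 + 46.5^2/4 + 38.5^2/4) - 3*18
     = 0.039216 * 1428.24 - 54
     = 2.009314.
Step 4: Ties present; correction factor C = 1 - 48/(17^3 - 17) = 0.990196. Corrected H = 2.009314 / 0.990196 = 2.029208.
Step 5: Under H0, H ~ chi^2(3); p-value = 0.566367.
Step 6: alpha = 0.1. fail to reject H0.

H = 2.0292, df = 3, p = 0.566367, fail to reject H0.


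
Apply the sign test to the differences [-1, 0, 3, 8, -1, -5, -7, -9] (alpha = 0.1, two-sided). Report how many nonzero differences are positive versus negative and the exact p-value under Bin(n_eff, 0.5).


Step 1: Discard zero differences. Original n = 8; n_eff = number of nonzero differences = 7.
Nonzero differences (with sign): -1, +3, +8, -1, -5, -7, -9
Step 2: Count signs: positive = 2, negative = 5.
Step 3: Under H0: P(positive) = 0.5, so the number of positives S ~ Bin(7, 0.5).
Step 4: Two-sided exact p-value = sum of Bin(7,0.5) probabilities at or below the observed probability = 0.453125.
Step 5: alpha = 0.1. fail to reject H0.

n_eff = 7, pos = 2, neg = 5, p = 0.453125, fail to reject H0.


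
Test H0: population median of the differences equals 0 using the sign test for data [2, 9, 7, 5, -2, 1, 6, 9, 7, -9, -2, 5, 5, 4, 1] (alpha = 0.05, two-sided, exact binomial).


Step 1: Discard zero differences. Original n = 15; n_eff = number of nonzero differences = 15.
Nonzero differences (with sign): +2, +9, +7, +5, -2, +1, +6, +9, +7, -9, -2, +5, +5, +4, +1
Step 2: Count signs: positive = 12, negative = 3.
Step 3: Under H0: P(positive) = 0.5, so the number of positives S ~ Bin(15, 0.5).
Step 4: Two-sided exact p-value = sum of Bin(15,0.5) probabilities at or below the observed probability = 0.035156.
Step 5: alpha = 0.05. reject H0.

n_eff = 15, pos = 12, neg = 3, p = 0.035156, reject H0.


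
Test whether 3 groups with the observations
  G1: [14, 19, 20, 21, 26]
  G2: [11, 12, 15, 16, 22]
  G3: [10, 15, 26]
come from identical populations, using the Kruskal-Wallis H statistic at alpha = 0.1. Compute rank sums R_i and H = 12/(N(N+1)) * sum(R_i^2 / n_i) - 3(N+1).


Step 1: Combine all N = 13 observations and assign midranks.
sorted (value, group, rank): (10,G3,1), (11,G2,2), (12,G2,3), (14,G1,4), (15,G2,5.5), (15,G3,5.5), (16,G2,7), (19,G1,8), (20,G1,9), (21,G1,10), (22,G2,11), (26,G1,12.5), (26,G3,12.5)
Step 2: Sum ranks within each group.
R_1 = 43.5 (n_1 = 5)
R_2 = 28.5 (n_2 = 5)
R_3 = 19 (n_3 = 3)
Step 3: H = 12/(N(N+1)) * sum(R_i^2/n_i) - 3(N+1)
     = 12/(13*14) * (43.5^2/5 + 28.5^2/5 + 19^2/3) - 3*14
     = 0.065934 * 661.233 - 42
     = 1.597802.
Step 4: Ties present; correction factor C = 1 - 12/(13^3 - 13) = 0.994505. Corrected H = 1.597802 / 0.994505 = 1.606630.
Step 5: Under H0, H ~ chi^2(2); p-value = 0.447842.
Step 6: alpha = 0.1. fail to reject H0.

H = 1.6066, df = 2, p = 0.447842, fail to reject H0.


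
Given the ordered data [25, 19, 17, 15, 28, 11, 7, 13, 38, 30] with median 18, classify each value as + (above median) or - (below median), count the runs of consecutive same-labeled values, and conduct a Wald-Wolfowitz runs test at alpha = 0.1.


Step 1: Compute median = 18; label A = above, B = below.
Labels in order: AABBABBBAA  (n_A = 5, n_B = 5)
Step 2: Count runs R = 5.
Step 3: Under H0 (random ordering), E[R] = 2*n_A*n_B/(n_A+n_B) + 1 = 2*5*5/10 + 1 = 6.0000.
        Var[R] = 2*n_A*n_B*(2*n_A*n_B - n_A - n_B) / ((n_A+n_B)^2 * (n_A+n_B-1)) = 2000/900 = 2.2222.
        SD[R] = 1.4907.
Step 4: Continuity-corrected z = (R + 0.5 - E[R]) / SD[R] = (5 + 0.5 - 6.0000) / 1.4907 = -0.3354.
Step 5: Two-sided p-value via normal approximation = 2*(1 - Phi(|z|)) = 0.737316.
Step 6: alpha = 0.1. fail to reject H0.

R = 5, z = -0.3354, p = 0.737316, fail to reject H0.


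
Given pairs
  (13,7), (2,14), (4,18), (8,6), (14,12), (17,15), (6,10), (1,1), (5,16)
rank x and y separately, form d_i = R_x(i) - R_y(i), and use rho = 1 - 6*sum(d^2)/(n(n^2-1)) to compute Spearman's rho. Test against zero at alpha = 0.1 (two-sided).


Step 1: Rank x and y separately (midranks; no ties here).
rank(x): 13->7, 2->2, 4->3, 8->6, 14->8, 17->9, 6->5, 1->1, 5->4
rank(y): 7->3, 14->6, 18->9, 6->2, 12->5, 15->7, 10->4, 1->1, 16->8
Step 2: d_i = R_x(i) - R_y(i); compute d_i^2.
  (7-3)^2=16, (2-6)^2=16, (3-9)^2=36, (6-2)^2=16, (8-5)^2=9, (9-7)^2=4, (5-4)^2=1, (1-1)^2=0, (4-8)^2=16
sum(d^2) = 114.
Step 3: rho = 1 - 6*114 / (9*(9^2 - 1)) = 1 - 684/720 = 0.050000.
Step 4: Under H0, t = rho * sqrt((n-2)/(1-rho^2)) = 0.1325 ~ t(7).
Step 5: Two-sided p-value from the t-distribution with 7 df = 0.898353.
Step 6: alpha = 0.1. fail to reject H0.

rho = 0.0500, p = 0.898353, fail to reject H0 at alpha = 0.1.


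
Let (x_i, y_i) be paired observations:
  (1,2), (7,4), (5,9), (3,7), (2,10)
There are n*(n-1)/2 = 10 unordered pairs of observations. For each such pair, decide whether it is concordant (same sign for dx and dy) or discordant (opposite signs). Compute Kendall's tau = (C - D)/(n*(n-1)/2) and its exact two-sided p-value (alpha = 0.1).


Step 1: Enumerate the 10 unordered pairs (i,j) with i<j and classify each by sign(x_j-x_i) * sign(y_j-y_i).
  (1,2):dx=+6,dy=+2->C; (1,3):dx=+4,dy=+7->C; (1,4):dx=+2,dy=+5->C; (1,5):dx=+1,dy=+8->C
  (2,3):dx=-2,dy=+5->D; (2,4):dx=-4,dy=+3->D; (2,5):dx=-5,dy=+6->D; (3,4):dx=-2,dy=-2->C
  (3,5):dx=-3,dy=+1->D; (4,5):dx=-1,dy=+3->D
Step 2: C = 5, D = 5, total pairs = 10.
Step 3: tau = (C - D)/(n(n-1)/2) = (5 - 5)/10 = 0.000000.
Step 4: Exact two-sided p-value (enumerate n! = 120 permutations of y under H0): p = 1.000000.
Step 5: alpha = 0.1. fail to reject H0.

tau_b = 0.0000 (C=5, D=5), p = 1.000000, fail to reject H0.


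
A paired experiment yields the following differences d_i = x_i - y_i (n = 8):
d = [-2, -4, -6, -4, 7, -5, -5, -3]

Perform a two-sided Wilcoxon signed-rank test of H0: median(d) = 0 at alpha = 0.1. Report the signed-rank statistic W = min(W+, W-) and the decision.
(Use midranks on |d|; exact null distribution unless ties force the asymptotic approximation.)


Step 1: Drop any zero differences (none here) and take |d_i|.
|d| = [2, 4, 6, 4, 7, 5, 5, 3]
Step 2: Midrank |d_i| (ties get averaged ranks).
ranks: |2|->1, |4|->3.5, |6|->7, |4|->3.5, |7|->8, |5|->5.5, |5|->5.5, |3|->2
Step 3: Attach original signs; sum ranks with positive sign and with negative sign.
W+ = 8 = 8
W- = 1 + 3.5 + 7 + 3.5 + 5.5 + 5.5 + 2 = 28
(Check: W+ + W- = 36 should equal n(n+1)/2 = 36.)
Step 4: Test statistic W = min(W+, W-) = 8.
Step 5: Ties in |d|, so use the tie-corrected normal approximation.
        E[W] = n(n+1)/4 = 8*9/4 = 18.
        Tie groups: |d|=4 (t=2), |d|=5 (t=2); sum(t^3 - t) = 12.
        Var[W] = n(n+1)(2n+1)/24 - sum(t^3-t)/48 = 1224/24 - 12/48 = 50.75.
        z = (W - E[W]) / sqrt(Var[W]) = (8 - 18) / 7.1239 = -1.4037.
        Two-sided p = 2*Phi(z) = 0.160401.
Step 6: alpha = 0.1. fail to reject H0.

W+ = 8, W- = 28, W = min = 8, p = 0.160401, fail to reject H0.


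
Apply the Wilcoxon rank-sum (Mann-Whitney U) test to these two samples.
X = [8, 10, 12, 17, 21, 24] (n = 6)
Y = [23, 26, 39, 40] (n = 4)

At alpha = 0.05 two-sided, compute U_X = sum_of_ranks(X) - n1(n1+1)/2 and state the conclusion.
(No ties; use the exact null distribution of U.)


Step 1: Combine and sort all 10 observations; assign midranks.
sorted (value, group): (8,X), (10,X), (12,X), (17,X), (21,X), (23,Y), (24,X), (26,Y), (39,Y), (40,Y)
ranks: 8->1, 10->2, 12->3, 17->4, 21->5, 23->6, 24->7, 26->8, 39->9, 40->10
Step 2: Rank sum for X: R1 = 1 + 2 + 3 + 4 + 5 + 7 = 22.
Step 3: U_X = R1 - n1(n1+1)/2 = 22 - 6*7/2 = 22 - 21 = 1.
       U_Y = n1*n2 - U_X = 24 - 1 = 23.
Step 4: No ties, so the exact null distribution of U (based on enumerating the C(10,6) = 210 equally likely rank assignments) gives the two-sided p-value.
Step 5: p-value = 0.019048; compare to alpha = 0.05. reject H0.

U_X = 1, p = 0.019048, reject H0 at alpha = 0.05.


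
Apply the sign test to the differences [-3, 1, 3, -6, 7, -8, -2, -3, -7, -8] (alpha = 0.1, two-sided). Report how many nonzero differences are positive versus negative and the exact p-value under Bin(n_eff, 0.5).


Step 1: Discard zero differences. Original n = 10; n_eff = number of nonzero differences = 10.
Nonzero differences (with sign): -3, +1, +3, -6, +7, -8, -2, -3, -7, -8
Step 2: Count signs: positive = 3, negative = 7.
Step 3: Under H0: P(positive) = 0.5, so the number of positives S ~ Bin(10, 0.5).
Step 4: Two-sided exact p-value = sum of Bin(10,0.5) probabilities at or below the observed probability = 0.343750.
Step 5: alpha = 0.1. fail to reject H0.

n_eff = 10, pos = 3, neg = 7, p = 0.343750, fail to reject H0.


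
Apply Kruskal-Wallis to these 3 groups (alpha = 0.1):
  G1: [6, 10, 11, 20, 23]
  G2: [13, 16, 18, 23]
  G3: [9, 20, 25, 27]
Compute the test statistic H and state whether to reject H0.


Step 1: Combine all N = 13 observations and assign midranks.
sorted (value, group, rank): (6,G1,1), (9,G3,2), (10,G1,3), (11,G1,4), (13,G2,5), (16,G2,6), (18,G2,7), (20,G1,8.5), (20,G3,8.5), (23,G1,10.5), (23,G2,10.5), (25,G3,12), (27,G3,13)
Step 2: Sum ranks within each group.
R_1 = 27 (n_1 = 5)
R_2 = 28.5 (n_2 = 4)
R_3 = 35.5 (n_3 = 4)
Step 3: H = 12/(N(N+1)) * sum(R_i^2/n_i) - 3(N+1)
     = 12/(13*14) * (27^2/5 + 28.5^2/4 + 35.5^2/4) - 3*14
     = 0.065934 * 663.925 - 42
     = 1.775275.
Step 4: Ties present; correction factor C = 1 - 12/(13^3 - 13) = 0.994505. Corrected H = 1.775275 / 0.994505 = 1.785083.
Step 5: Under H0, H ~ chi^2(2); p-value = 0.409613.
Step 6: alpha = 0.1. fail to reject H0.

H = 1.7851, df = 2, p = 0.409613, fail to reject H0.


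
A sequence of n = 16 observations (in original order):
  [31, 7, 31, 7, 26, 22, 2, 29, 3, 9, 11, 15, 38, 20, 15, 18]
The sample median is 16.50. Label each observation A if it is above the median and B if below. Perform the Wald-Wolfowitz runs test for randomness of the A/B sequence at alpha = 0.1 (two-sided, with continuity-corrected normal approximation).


Step 1: Compute median = 16.50; label A = above, B = below.
Labels in order: ABABAABABBBBAABA  (n_A = 8, n_B = 8)
Step 2: Count runs R = 11.
Step 3: Under H0 (random ordering), E[R] = 2*n_A*n_B/(n_A+n_B) + 1 = 2*8*8/16 + 1 = 9.0000.
        Var[R] = 2*n_A*n_B*(2*n_A*n_B - n_A - n_B) / ((n_A+n_B)^2 * (n_A+n_B-1)) = 14336/3840 = 3.7333.
        SD[R] = 1.9322.
Step 4: Continuity-corrected z = (R - 0.5 - E[R]) / SD[R] = (11 - 0.5 - 9.0000) / 1.9322 = 0.7763.
Step 5: Two-sided p-value via normal approximation = 2*(1 - Phi(|z|)) = 0.437558.
Step 6: alpha = 0.1. fail to reject H0.

R = 11, z = 0.7763, p = 0.437558, fail to reject H0.


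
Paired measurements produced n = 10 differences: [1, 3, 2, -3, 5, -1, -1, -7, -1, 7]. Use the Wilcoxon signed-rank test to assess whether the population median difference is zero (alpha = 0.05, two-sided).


Step 1: Drop any zero differences (none here) and take |d_i|.
|d| = [1, 3, 2, 3, 5, 1, 1, 7, 1, 7]
Step 2: Midrank |d_i| (ties get averaged ranks).
ranks: |1|->2.5, |3|->6.5, |2|->5, |3|->6.5, |5|->8, |1|->2.5, |1|->2.5, |7|->9.5, |1|->2.5, |7|->9.5
Step 3: Attach original signs; sum ranks with positive sign and with negative sign.
W+ = 2.5 + 6.5 + 5 + 8 + 9.5 = 31.5
W- = 6.5 + 2.5 + 2.5 + 9.5 + 2.5 = 23.5
(Check: W+ + W- = 55 should equal n(n+1)/2 = 55.)
Step 4: Test statistic W = min(W+, W-) = 23.5.
Step 5: Ties in |d|, so use the tie-corrected normal approximation.
        E[W] = n(n+1)/4 = 10*11/4 = 27.5.
        Tie groups: |d|=1 (t=4), |d|=3 (t=2), |d|=7 (t=2); sum(t^3 - t) = 72.
        Var[W] = n(n+1)(2n+1)/24 - sum(t^3-t)/48 = 2310/24 - 72/48 = 94.75.
        z = (W - E[W]) / sqrt(Var[W]) = (23.5 - 27.5) / 9.7340 = -0.4109.
        Two-sided p = 2*Phi(z) = 0.681122.
Step 6: alpha = 0.05. fail to reject H0.

W+ = 31.5, W- = 23.5, W = min = 23.5, p = 0.681122, fail to reject H0.


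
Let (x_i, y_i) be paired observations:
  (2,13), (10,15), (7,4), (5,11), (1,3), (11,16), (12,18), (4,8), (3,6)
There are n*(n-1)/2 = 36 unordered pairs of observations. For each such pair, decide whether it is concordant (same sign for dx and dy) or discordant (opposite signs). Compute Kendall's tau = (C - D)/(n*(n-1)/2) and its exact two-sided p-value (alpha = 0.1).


Step 1: Enumerate the 36 unordered pairs (i,j) with i<j and classify each by sign(x_j-x_i) * sign(y_j-y_i).
  (1,2):dx=+8,dy=+2->C; (1,3):dx=+5,dy=-9->D; (1,4):dx=+3,dy=-2->D; (1,5):dx=-1,dy=-10->C
  (1,6):dx=+9,dy=+3->C; (1,7):dx=+10,dy=+5->C; (1,8):dx=+2,dy=-5->D; (1,9):dx=+1,dy=-7->D
  (2,3):dx=-3,dy=-11->C; (2,4):dx=-5,dy=-4->C; (2,5):dx=-9,dy=-12->C; (2,6):dx=+1,dy=+1->C
  (2,7):dx=+2,dy=+3->C; (2,8):dx=-6,dy=-7->C; (2,9):dx=-7,dy=-9->C; (3,4):dx=-2,dy=+7->D
  (3,5):dx=-6,dy=-1->C; (3,6):dx=+4,dy=+12->C; (3,7):dx=+5,dy=+14->C; (3,8):dx=-3,dy=+4->D
  (3,9):dx=-4,dy=+2->D; (4,5):dx=-4,dy=-8->C; (4,6):dx=+6,dy=+5->C; (4,7):dx=+7,dy=+7->C
  (4,8):dx=-1,dy=-3->C; (4,9):dx=-2,dy=-5->C; (5,6):dx=+10,dy=+13->C; (5,7):dx=+11,dy=+15->C
  (5,8):dx=+3,dy=+5->C; (5,9):dx=+2,dy=+3->C; (6,7):dx=+1,dy=+2->C; (6,8):dx=-7,dy=-8->C
  (6,9):dx=-8,dy=-10->C; (7,8):dx=-8,dy=-10->C; (7,9):dx=-9,dy=-12->C; (8,9):dx=-1,dy=-2->C
Step 2: C = 29, D = 7, total pairs = 36.
Step 3: tau = (C - D)/(n(n-1)/2) = (29 - 7)/36 = 0.611111.
Step 4: Exact two-sided p-value (enumerate n! = 362880 permutations of y under H0): p = 0.024741.
Step 5: alpha = 0.1. reject H0.

tau_b = 0.6111 (C=29, D=7), p = 0.024741, reject H0.


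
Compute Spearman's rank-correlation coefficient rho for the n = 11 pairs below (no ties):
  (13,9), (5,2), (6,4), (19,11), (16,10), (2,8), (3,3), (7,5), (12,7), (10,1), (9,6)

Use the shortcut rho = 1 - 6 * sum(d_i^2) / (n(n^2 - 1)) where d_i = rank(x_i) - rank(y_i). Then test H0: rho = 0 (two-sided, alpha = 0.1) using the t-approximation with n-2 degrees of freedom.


Step 1: Rank x and y separately (midranks; no ties here).
rank(x): 13->9, 5->3, 6->4, 19->11, 16->10, 2->1, 3->2, 7->5, 12->8, 10->7, 9->6
rank(y): 9->9, 2->2, 4->4, 11->11, 10->10, 8->8, 3->3, 5->5, 7->7, 1->1, 6->6
Step 2: d_i = R_x(i) - R_y(i); compute d_i^2.
  (9-9)^2=0, (3-2)^2=1, (4-4)^2=0, (11-11)^2=0, (10-10)^2=0, (1-8)^2=49, (2-3)^2=1, (5-5)^2=0, (8-7)^2=1, (7-1)^2=36, (6-6)^2=0
sum(d^2) = 88.
Step 3: rho = 1 - 6*88 / (11*(11^2 - 1)) = 1 - 528/1320 = 0.600000.
Step 4: Under H0, t = rho * sqrt((n-2)/(1-rho^2)) = 2.2500 ~ t(9).
Step 5: Two-sided p-value from the t-distribution with 9 df = 0.051003.
Step 6: alpha = 0.1. reject H0.

rho = 0.6000, p = 0.051003, reject H0 at alpha = 0.1.


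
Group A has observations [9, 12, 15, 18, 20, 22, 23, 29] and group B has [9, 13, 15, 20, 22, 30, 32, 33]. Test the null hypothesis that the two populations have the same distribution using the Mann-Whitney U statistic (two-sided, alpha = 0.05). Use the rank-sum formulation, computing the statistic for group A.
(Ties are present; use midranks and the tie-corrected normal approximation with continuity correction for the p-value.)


Step 1: Combine and sort all 16 observations; assign midranks.
sorted (value, group): (9,X), (9,Y), (12,X), (13,Y), (15,X), (15,Y), (18,X), (20,X), (20,Y), (22,X), (22,Y), (23,X), (29,X), (30,Y), (32,Y), (33,Y)
ranks: 9->1.5, 9->1.5, 12->3, 13->4, 15->5.5, 15->5.5, 18->7, 20->8.5, 20->8.5, 22->10.5, 22->10.5, 23->12, 29->13, 30->14, 32->15, 33->16
Step 2: Rank sum for X: R1 = 1.5 + 3 + 5.5 + 7 + 8.5 + 10.5 + 12 + 13 = 61.
Step 3: U_X = R1 - n1(n1+1)/2 = 61 - 8*9/2 = 61 - 36 = 25.
       U_Y = n1*n2 - U_X = 64 - 25 = 39.
Step 4: Ties are present, so use the tie-corrected normal approximation (with continuity correction) for the p-value.
Step 5: p-value = 0.493563; compare to alpha = 0.05. fail to reject H0.

U_X = 25, p = 0.493563, fail to reject H0 at alpha = 0.05.


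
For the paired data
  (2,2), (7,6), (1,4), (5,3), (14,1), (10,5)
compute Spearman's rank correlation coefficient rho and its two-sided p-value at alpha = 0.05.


Step 1: Rank x and y separately (midranks; no ties here).
rank(x): 2->2, 7->4, 1->1, 5->3, 14->6, 10->5
rank(y): 2->2, 6->6, 4->4, 3->3, 1->1, 5->5
Step 2: d_i = R_x(i) - R_y(i); compute d_i^2.
  (2-2)^2=0, (4-6)^2=4, (1-4)^2=9, (3-3)^2=0, (6-1)^2=25, (5-5)^2=0
sum(d^2) = 38.
Step 3: rho = 1 - 6*38 / (6*(6^2 - 1)) = 1 - 228/210 = -0.085714.
Step 4: Under H0, t = rho * sqrt((n-2)/(1-rho^2)) = -0.1721 ~ t(4).
Step 5: Two-sided p-value from the t-distribution with 4 df = 0.871743.
Step 6: alpha = 0.05. fail to reject H0.

rho = -0.0857, p = 0.871743, fail to reject H0 at alpha = 0.05.


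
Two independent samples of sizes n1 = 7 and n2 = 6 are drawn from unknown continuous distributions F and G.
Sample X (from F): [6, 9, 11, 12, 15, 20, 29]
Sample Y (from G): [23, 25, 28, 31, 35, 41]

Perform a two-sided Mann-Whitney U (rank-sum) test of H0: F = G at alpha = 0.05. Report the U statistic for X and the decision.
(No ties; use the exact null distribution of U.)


Step 1: Combine and sort all 13 observations; assign midranks.
sorted (value, group): (6,X), (9,X), (11,X), (12,X), (15,X), (20,X), (23,Y), (25,Y), (28,Y), (29,X), (31,Y), (35,Y), (41,Y)
ranks: 6->1, 9->2, 11->3, 12->4, 15->5, 20->6, 23->7, 25->8, 28->9, 29->10, 31->11, 35->12, 41->13
Step 2: Rank sum for X: R1 = 1 + 2 + 3 + 4 + 5 + 6 + 10 = 31.
Step 3: U_X = R1 - n1(n1+1)/2 = 31 - 7*8/2 = 31 - 28 = 3.
       U_Y = n1*n2 - U_X = 42 - 3 = 39.
Step 4: No ties, so the exact null distribution of U (based on enumerating the C(13,7) = 1716 equally likely rank assignments) gives the two-sided p-value.
Step 5: p-value = 0.008159; compare to alpha = 0.05. reject H0.

U_X = 3, p = 0.008159, reject H0 at alpha = 0.05.


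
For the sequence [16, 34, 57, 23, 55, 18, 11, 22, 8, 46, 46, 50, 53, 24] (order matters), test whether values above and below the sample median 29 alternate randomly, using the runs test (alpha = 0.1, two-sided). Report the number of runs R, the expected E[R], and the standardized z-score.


Step 1: Compute median = 29; label A = above, B = below.
Labels in order: BAABABBBBAAAAB  (n_A = 7, n_B = 7)
Step 2: Count runs R = 7.
Step 3: Under H0 (random ordering), E[R] = 2*n_A*n_B/(n_A+n_B) + 1 = 2*7*7/14 + 1 = 8.0000.
        Var[R] = 2*n_A*n_B*(2*n_A*n_B - n_A - n_B) / ((n_A+n_B)^2 * (n_A+n_B-1)) = 8232/2548 = 3.2308.
        SD[R] = 1.7974.
Step 4: Continuity-corrected z = (R + 0.5 - E[R]) / SD[R] = (7 + 0.5 - 8.0000) / 1.7974 = -0.2782.
Step 5: Two-sided p-value via normal approximation = 2*(1 - Phi(|z|)) = 0.780879.
Step 6: alpha = 0.1. fail to reject H0.

R = 7, z = -0.2782, p = 0.780879, fail to reject H0.


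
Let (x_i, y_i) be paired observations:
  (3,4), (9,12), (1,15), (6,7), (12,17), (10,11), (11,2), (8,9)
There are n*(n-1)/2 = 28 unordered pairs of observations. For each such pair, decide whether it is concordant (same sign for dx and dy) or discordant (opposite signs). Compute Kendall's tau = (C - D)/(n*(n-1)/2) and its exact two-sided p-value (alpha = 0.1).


Step 1: Enumerate the 28 unordered pairs (i,j) with i<j and classify each by sign(x_j-x_i) * sign(y_j-y_i).
  (1,2):dx=+6,dy=+8->C; (1,3):dx=-2,dy=+11->D; (1,4):dx=+3,dy=+3->C; (1,5):dx=+9,dy=+13->C
  (1,6):dx=+7,dy=+7->C; (1,7):dx=+8,dy=-2->D; (1,8):dx=+5,dy=+5->C; (2,3):dx=-8,dy=+3->D
  (2,4):dx=-3,dy=-5->C; (2,5):dx=+3,dy=+5->C; (2,6):dx=+1,dy=-1->D; (2,7):dx=+2,dy=-10->D
  (2,8):dx=-1,dy=-3->C; (3,4):dx=+5,dy=-8->D; (3,5):dx=+11,dy=+2->C; (3,6):dx=+9,dy=-4->D
  (3,7):dx=+10,dy=-13->D; (3,8):dx=+7,dy=-6->D; (4,5):dx=+6,dy=+10->C; (4,6):dx=+4,dy=+4->C
  (4,7):dx=+5,dy=-5->D; (4,8):dx=+2,dy=+2->C; (5,6):dx=-2,dy=-6->C; (5,7):dx=-1,dy=-15->C
  (5,8):dx=-4,dy=-8->C; (6,7):dx=+1,dy=-9->D; (6,8):dx=-2,dy=-2->C; (7,8):dx=-3,dy=+7->D
Step 2: C = 16, D = 12, total pairs = 28.
Step 3: tau = (C - D)/(n(n-1)/2) = (16 - 12)/28 = 0.142857.
Step 4: Exact two-sided p-value (enumerate n! = 40320 permutations of y under H0): p = 0.719544.
Step 5: alpha = 0.1. fail to reject H0.

tau_b = 0.1429 (C=16, D=12), p = 0.719544, fail to reject H0.
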